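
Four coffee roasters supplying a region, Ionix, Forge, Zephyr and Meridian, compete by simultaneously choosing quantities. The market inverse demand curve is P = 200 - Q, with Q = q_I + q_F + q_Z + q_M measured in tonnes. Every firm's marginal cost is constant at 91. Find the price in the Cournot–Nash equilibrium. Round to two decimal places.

112.80

Each firm earns π_i = (200 - Q)q_i - 91q_i.
First-order condition (treating rivals' output as given): 109 - 2q_i - Σ_{j≠i} q_j = 0.
By symmetry each firm produces the same amount; substituting Σ_{j≠i} q_j = 3q_i yields q_i = 109/5.
Total output Q = 436/5, so price P = 200 - 436/5 = 564/5.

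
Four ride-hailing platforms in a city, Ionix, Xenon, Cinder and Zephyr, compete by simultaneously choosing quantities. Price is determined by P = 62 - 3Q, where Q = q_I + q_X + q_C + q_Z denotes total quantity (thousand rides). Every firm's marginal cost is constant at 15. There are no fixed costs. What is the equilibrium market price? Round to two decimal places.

Each firm earns π_i = (62 - 3Q)q_i - 15q_i.
Setting ∂π_i/∂q_i = 0 with rivals' quantities fixed: 47 - 6q_i - 3·Σ_{j≠i} q_j = 0.
With identical firms every q_j equals q_i, so Σ_{j≠i} q_j = 3q_i and 47 = 15q_i, giving q_i = 47/15.
Total output Q = 188/15, so price P = 62 - 3·(188/15) = 122/5.

24.40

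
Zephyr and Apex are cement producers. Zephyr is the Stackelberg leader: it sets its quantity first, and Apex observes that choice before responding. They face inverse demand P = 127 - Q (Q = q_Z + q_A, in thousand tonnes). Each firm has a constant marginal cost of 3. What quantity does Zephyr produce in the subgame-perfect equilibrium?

62

Solve by backward induction. Given q_Z, the follower Apex maximises π_A = (127 - q_Z - q_A)q_A - 3q_A.
Setting the follower's marginal profit to zero, 124 - q_Z - 2q_A = 0, i.e. q_A = (124 - q_Z)/2.
The leader anticipates this reaction. Substituting into P = 127 - Q gives P = 65 - (1/2)q_Z, so π_Z = (65 - (1/2)q_Z)q_Z - 3q_Z.
Leader FOC: 62 - q_Z = 0, so q_Z = 62.
Then q_A = (124 - 62)/2 = 31.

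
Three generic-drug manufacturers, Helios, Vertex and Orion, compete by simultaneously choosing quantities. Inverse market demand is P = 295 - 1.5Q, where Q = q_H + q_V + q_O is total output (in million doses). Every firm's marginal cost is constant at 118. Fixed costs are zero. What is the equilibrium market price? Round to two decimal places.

162.25

Each firm earns π_i = (295 - 1.5Q)q_i - 118q_i.
Setting ∂π_i/∂q_i = 0 with rivals' quantities fixed: 177 - 3q_i - (3/2)·Σ_{j≠i} q_j = 0.
By symmetry each firm produces the same amount; substituting Σ_{j≠i} q_j = 2q_i yields q_i = 177/6 = 59/2.
Total output Q = 177/2, so price P = 295 - (3/2)·(177/2) = 649/4.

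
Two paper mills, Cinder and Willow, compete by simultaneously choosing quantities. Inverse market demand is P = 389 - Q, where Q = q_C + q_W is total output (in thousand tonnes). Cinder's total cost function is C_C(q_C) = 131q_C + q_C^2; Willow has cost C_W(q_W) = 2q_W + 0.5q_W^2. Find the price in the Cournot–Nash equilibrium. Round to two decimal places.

236.55

Cinder's profit: π_C = (389 - Q)q_C - (131q_C + q_C²). Setting ∂π_C/∂q_C = 0: 258 - 4q_C - (q_W) = 0.
Willow's first-order condition: 387 - 3q_W - (q_C) = 0.
So q_C = (258 - q_W)/4 and q_W = (387 - q_C)/3.
Solving the pair: q_C = 387/11, q_W = 1290/11.
Total output Q = 1677/11, so price P = 389 - 1677/11 = 236.5455.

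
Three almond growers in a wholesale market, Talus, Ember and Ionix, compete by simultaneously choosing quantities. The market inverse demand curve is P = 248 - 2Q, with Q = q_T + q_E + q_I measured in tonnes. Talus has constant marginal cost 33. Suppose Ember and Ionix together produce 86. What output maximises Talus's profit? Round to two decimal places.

10.75

With rivals' combined output fixed at 86, Talus's profit is π_T = (248 - 2·86 - 2q_T)q_T - (33q_T) = (76 - 2q_T)q_T - (33q_T).
∂π_T/∂q_T = 43 - 4q_T = 0, so q_T = 43/4.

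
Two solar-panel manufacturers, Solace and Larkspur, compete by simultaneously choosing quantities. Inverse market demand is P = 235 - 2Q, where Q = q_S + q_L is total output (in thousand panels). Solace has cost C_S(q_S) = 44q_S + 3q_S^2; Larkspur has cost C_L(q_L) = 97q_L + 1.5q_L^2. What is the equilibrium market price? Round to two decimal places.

172.61

Solace's profit: π_S = (235 - 2Q)q_S - (44q_S + 3q_S²). Setting ∂π_S/∂q_S = 0: 191 - 10q_S - 2(q_L) = 0.
Larkspur's profit: π_L = (235 - 2Q)q_L - (97q_L + (3/2)q_L²). Setting ∂π_L/∂q_L = 0: 138 - 7q_L - 2(q_S) = 0.
Best responses: q_S = (191 - 2q_L)/10, q_L = (138 - 2q_S)/7.
Solving the pair: q_S = 1061/66, q_L = 499/33.
Total output Q = 31.1970, so price P = 235 - 2·31.1970 = 172.6061.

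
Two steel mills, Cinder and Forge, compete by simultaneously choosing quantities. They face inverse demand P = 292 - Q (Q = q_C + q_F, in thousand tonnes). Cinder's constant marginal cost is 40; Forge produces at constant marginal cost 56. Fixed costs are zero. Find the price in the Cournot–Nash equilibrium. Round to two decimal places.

129.33

Cinder's profit: π_C = (292 - Q)q_C - (40q_C). Setting ∂π_C/∂q_C = 0: 252 - 2q_C - (q_F) = 0.
Forge's profit: π_F = (292 - Q)q_F - (56q_F). Setting ∂π_F/∂q_F = 0: 236 - 2q_F - (q_C) = 0.
Best responses: q_C = (252 - q_F)/2, q_F = (236 - q_C)/2.
Substituting one into the other gives q_C = 268/3 and q_F = 220/3.
Total output Q = 488/3, so price P = 292 - 488/3 = 388/3.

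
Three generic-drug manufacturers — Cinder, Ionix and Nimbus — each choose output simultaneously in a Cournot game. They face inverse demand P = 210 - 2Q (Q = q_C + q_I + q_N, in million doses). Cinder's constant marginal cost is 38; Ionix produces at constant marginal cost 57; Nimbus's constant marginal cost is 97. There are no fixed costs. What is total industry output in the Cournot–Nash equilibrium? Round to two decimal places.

54.75

Cinder's profit: π_C = (210 - 2Q)q_C - (38q_C). Setting ∂π_C/∂q_C = 0: 172 - 4q_C - 2(q_I + q_N) = 0.
Ionix's first-order condition: 153 - 4q_I - 2(q_C + q_N) = 0.
Nimbus's first-order condition: 113 - 4q_N - 2(q_C + q_I) = 0.
Summing all 3 equations gives 438 − 8Q = 0, hence Q = 219/4.
Back-substituting: q_C = (172 − 219/2)/2 = 125/4, q_I = (153 − 219/2)/2 = 87/4, q_N = (113 − 219/2)/2 = 7/4.
Total output Q = 125/4 + 87/4 + 7/4 = 219/4.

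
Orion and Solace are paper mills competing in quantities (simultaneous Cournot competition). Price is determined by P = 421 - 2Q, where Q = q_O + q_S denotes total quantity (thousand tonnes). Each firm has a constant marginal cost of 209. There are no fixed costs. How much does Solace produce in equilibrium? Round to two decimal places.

35.33

Each firm earns π_i = (421 - 2Q)q_i - 209q_i.
First-order condition (treating rivals' output as given): 212 - 4q_i - 2q_j = 0.
By symmetry each firm produces the same amount; substituting q_j = q_i yields q_i = 212/6 = 106/3.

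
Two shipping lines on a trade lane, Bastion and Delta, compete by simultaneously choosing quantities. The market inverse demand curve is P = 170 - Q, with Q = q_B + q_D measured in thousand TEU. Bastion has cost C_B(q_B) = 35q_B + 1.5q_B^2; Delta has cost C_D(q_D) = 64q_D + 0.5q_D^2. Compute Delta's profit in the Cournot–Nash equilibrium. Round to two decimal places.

Bastion's profit: π_B = (170 - Q)q_B - (35q_B + (3/2)q_B²). Setting ∂π_B/∂q_B = 0: 135 - 5q_B - (q_D) = 0.
Delta's first-order condition: 106 - 3q_D - (q_B) = 0.
Best responses: q_B = (135 - q_D)/5, q_D = (106 - q_B)/3.
Substituting one into the other gives q_B = 299/14 and q_D = 395/14.
Price P = 170 - 347/7 = 843/7.
Delta's profit: (843/7)·(395/14) - 64·(395/14) - (1/2)(395/14)² = 1194.0689.

1194.07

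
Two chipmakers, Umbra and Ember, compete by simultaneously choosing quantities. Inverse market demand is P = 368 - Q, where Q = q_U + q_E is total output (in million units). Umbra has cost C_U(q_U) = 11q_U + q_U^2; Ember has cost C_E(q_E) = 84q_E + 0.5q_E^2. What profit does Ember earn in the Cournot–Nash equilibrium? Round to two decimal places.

Umbra's profit: π_U = (368 - Q)q_U - (11q_U + q_U²). Setting ∂π_U/∂q_U = 0: 357 - 4q_U - (q_E) = 0.
Ember's first-order condition: 284 - 3q_E - (q_U) = 0.
Best responses: q_U = (357 - q_E)/4, q_E = (284 - q_U)/3.
Solving the pair: q_U = 787/11, q_E = 779/11.
Price P = 368 - 1566/11 = 225.6364.
Ember's profit: 225.6364·(779/11) - 84·(779/11) - (1/2)(779/11)² = 7522.8223.

7522.82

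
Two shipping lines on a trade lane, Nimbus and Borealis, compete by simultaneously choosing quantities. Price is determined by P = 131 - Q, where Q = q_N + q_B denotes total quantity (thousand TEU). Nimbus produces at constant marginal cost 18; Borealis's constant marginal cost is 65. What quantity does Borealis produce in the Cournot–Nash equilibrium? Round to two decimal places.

Nimbus's profit: π_N = (131 - Q)q_N - (18q_N). Setting ∂π_N/∂q_N = 0: 113 - 2q_N - (q_B) = 0.
Borealis's first-order condition: 66 - 2q_B - (q_N) = 0.
Rearranging gives the reaction functions q_N = (113 - q_B)/2 and q_B = (66 - q_N)/2.
Solving the pair: q_N = 160/3, q_B = 19/3.

6.33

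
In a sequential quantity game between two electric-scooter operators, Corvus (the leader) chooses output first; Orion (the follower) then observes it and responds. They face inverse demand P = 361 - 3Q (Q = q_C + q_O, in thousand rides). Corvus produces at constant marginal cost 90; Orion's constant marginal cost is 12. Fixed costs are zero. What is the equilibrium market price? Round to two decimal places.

138.25

Solve by backward induction. Given q_C, the follower Orion maximises π_O = (361 - 3q_C - 3q_O)q_O - 12q_O.
Setting the follower's marginal profit to zero, 349 - 3q_C - 6q_O = 0, i.e. q_O = (349 - 3q_C)/6.
The leader anticipates this reaction. Substituting into P = 361 - 3Q gives P = 373/2 - (3/2)q_C, so π_C = (373/2 - (3/2)q_C)q_C - 90q_C.
Leader FOC: 193/2 - 3q_C = 0, so q_C = 193/6.
Then q_O = (349 - 3·(193/6))/6 = 505/12.
Total output Q = 297/4, so price P = 361 - 3·(297/4) = 553/4.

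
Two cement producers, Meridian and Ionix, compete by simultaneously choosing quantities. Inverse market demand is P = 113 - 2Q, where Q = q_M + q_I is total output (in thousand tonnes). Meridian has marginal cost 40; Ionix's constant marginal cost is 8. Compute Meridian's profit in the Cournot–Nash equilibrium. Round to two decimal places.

93.39

Meridian's profit: π_M = (113 - 2Q)q_M - (40q_M). Setting ∂π_M/∂q_M = 0: 73 - 4q_M - 2(q_I) = 0.
Ionix's profit: π_I = (113 - 2Q)q_I - (8q_I). Setting ∂π_I/∂q_I = 0: 105 - 4q_I - 2(q_M) = 0.
Rearranging gives the reaction functions q_M = (73 - 2q_I)/4 and q_I = (105 - 2q_M)/4.
Substituting one into the other gives q_M = 41/6 and q_I = 137/6.
Price P = 113 - 2·(89/3) = 161/3.
Meridian's profit: (161/3 - 40)·(41/6) = 1681/18.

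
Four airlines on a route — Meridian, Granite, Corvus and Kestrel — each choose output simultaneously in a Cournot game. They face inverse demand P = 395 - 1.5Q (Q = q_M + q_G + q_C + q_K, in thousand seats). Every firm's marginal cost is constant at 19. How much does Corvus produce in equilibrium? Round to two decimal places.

A representative firm's profit is π_i = q_i(395 - 1.5Q) - 19q_i.
First-order condition (treating rivals' output as given): 376 - 3q_i - (3/2)·Σ_{j≠i} q_j = 0.
By symmetry each firm produces the same amount; substituting Σ_{j≠i} q_j = 3q_i yields q_i = 376/(15/2) = 752/15.

50.13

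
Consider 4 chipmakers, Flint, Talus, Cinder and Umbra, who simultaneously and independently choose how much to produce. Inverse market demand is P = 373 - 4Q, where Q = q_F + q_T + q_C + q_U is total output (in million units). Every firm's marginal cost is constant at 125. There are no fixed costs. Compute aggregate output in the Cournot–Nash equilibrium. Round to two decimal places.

Each firm earns π_i = (373 - 4Q)q_i - 125q_i.
First-order condition (treating rivals' output as given): 248 - 8q_i - 4·Σ_{j≠i} q_j = 0.
With identical firms every q_j equals q_i, so Σ_{j≠i} q_j = 3q_i and 248 = 20q_i, giving q_i = 62/5.
Total output Q = 62/5 + 62/5 + 62/5 + 62/5 = 248/5.

49.60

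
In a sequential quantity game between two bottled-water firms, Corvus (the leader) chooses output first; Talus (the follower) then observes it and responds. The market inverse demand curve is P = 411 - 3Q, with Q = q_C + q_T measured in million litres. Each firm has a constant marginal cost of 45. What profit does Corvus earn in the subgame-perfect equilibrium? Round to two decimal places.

The follower Talus best-responds to any q_C: π_T = (411 - 3Q)q_T - 45q_T.
Follower FOC: 366 - 3q_C - 6q_T = 0, so q_T(q_C) = (366 - 3q_C)/6.
Corvus substitutes q_T(q_C) into its own profit: π_C = q_C(411 - 3q_C - (366 - 3q_C)/2) - 45q_C = (228 - (3/2)q_C)q_C - 45q_C.
Leader FOC: 183 - 3q_C = 0, so q_C = 61.
Then q_T = (366 - 3·61)/6 = 61/2.
Price P = 411 - 3·(183/2) = 273/2.
Corvus's profit: (273/2 - 45)·61 = 5581.5000.

5581.50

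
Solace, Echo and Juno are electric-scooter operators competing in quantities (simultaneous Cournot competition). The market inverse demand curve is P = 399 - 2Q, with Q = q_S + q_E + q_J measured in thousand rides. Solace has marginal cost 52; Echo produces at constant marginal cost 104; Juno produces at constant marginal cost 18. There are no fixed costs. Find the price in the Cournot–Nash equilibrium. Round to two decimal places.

143.25

Solace's profit: π_S = (399 - 2Q)q_S - (52q_S). Setting ∂π_S/∂q_S = 0: 347 - 4q_S - 2(q_E + q_J) = 0.
Echo's first-order condition: 295 - 4q_E - 2(q_S + q_J) = 0.
Juno's profit: π_J = (399 - 2Q)q_J - (18q_J). Setting ∂π_J/∂q_J = 0: 381 - 4q_J - 2(q_S + q_E) = 0.
Adding the 3 conditions: 1023 − 4Q − 4Q = 0, i.e. Q = 1023/8.
Back-substituting: q_S = (347 − 1023/4)/2 = 365/8, q_E = (295 − 1023/4)/2 = 157/8, q_J = (381 − 1023/4)/2 = 501/8.
Total output Q = 1023/8, so price P = 399 - 2·(1023/8) = 573/4.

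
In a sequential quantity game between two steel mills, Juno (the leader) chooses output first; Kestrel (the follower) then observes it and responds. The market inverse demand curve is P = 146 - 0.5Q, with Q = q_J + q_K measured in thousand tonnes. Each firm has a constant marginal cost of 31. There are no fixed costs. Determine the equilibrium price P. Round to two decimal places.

Solve by backward induction. Given q_J, the follower Kestrel maximises π_K = (146 - (1/2)q_J - (1/2)q_K)q_K - 31q_K.
∂π_K/∂q_K = 115 - (1/2)q_J - q_K = 0 gives the reaction function q_K = (115 - (1/2)q_J).
Juno substitutes q_K(q_J) into its own profit: π_J = q_J(146 - (1/2)q_J - (115 - (1/2)q_J)/2) - 31q_J = (177/2 - (1/4)q_J)q_J - 31q_J.
Maximising: ∂π_J/∂q_J = 115/2 - (1/2)q_J = 0, giving q_J = 115.
Then q_K = (115 - (1/2)·115) = 115/2.
Total output Q = 345/2, so price P = 146 - (1/2)·(345/2) = 239/4.

59.75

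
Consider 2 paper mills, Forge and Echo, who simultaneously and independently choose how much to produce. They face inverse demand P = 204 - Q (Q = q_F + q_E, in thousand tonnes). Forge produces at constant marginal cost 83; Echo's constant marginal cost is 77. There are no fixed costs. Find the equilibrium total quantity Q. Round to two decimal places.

Forge's profit: π_F = (204 - Q)q_F - (83q_F). Setting ∂π_F/∂q_F = 0: 121 - 2q_F - (q_E) = 0.
Echo's profit: π_E = (204 - Q)q_E - (77q_E). Setting ∂π_E/∂q_E = 0: 127 - 2q_E - (q_F) = 0.
Rearranging gives the reaction functions q_F = (121 - q_E)/2 and q_E = (127 - q_F)/2.
Solving the pair: q_F = 115/3, q_E = 133/3.
Total output Q = 115/3 + 133/3 = 248/3.

82.67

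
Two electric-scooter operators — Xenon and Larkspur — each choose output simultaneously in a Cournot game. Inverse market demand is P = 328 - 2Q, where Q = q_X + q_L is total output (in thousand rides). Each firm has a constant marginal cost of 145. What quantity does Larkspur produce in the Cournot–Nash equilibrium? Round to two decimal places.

30.50

Each firm earns π_i = (328 - 2Q)q_i - 145q_i.
First-order condition (treating rivals' output as given): 183 - 4q_i - 2q_j = 0.
By symmetry each firm produces the same amount; substituting q_j = q_i yields q_i = 183/6 = 61/2.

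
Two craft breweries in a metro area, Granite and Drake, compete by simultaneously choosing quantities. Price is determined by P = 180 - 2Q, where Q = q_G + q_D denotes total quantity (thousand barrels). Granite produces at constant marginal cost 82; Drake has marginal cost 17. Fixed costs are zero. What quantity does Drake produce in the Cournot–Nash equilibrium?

38

Granite's profit: π_G = (180 - 2Q)q_G - (82q_G). Setting ∂π_G/∂q_G = 0: 98 - 4q_G - 2(q_D) = 0.
Drake's first-order condition: 163 - 4q_D - 2(q_G) = 0.
Rearranging gives the reaction functions q_G = (98 - 2q_D)/4 and q_D = (163 - 2q_G)/4.
Substituting one into the other gives q_G = 11/2 and q_D = 38.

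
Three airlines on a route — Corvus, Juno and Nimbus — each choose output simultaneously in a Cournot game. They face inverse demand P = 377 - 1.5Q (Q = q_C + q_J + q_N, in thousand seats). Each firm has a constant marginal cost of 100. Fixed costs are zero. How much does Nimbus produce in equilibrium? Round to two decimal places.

A representative firm's profit is π_i = q_i(377 - 1.5Q) - 100q_i.
First-order condition (treating rivals' output as given): 277 - 3q_i - (3/2)·Σ_{j≠i} q_j = 0.
By symmetry each firm produces the same amount; substituting Σ_{j≠i} q_j = 2q_i yields q_i = 277/6.

46.17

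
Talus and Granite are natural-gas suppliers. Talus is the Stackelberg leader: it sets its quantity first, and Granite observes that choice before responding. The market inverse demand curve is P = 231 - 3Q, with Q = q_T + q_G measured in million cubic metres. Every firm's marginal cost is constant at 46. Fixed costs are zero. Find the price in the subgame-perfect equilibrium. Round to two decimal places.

Solve by backward induction. Given q_T, the follower Granite maximises π_G = (231 - 3q_T - 3q_G)q_G - 46q_G.
Follower FOC: 185 - 3q_T - 6q_G = 0, so q_G(q_T) = (185 - 3q_T)/6.
The leader anticipates this reaction. Substituting into P = 231 - 3Q gives P = 277/2 - (3/2)q_T, so π_T = (277/2 - (3/2)q_T)q_T - 46q_T.
Leader FOC: 185/2 - 3q_T = 0, so q_T = 185/6.
Then q_G = (185 - 3·(185/6))/6 = 185/12.
Total output Q = 185/4, so price P = 231 - 3·(185/4) = 369/4.

92.25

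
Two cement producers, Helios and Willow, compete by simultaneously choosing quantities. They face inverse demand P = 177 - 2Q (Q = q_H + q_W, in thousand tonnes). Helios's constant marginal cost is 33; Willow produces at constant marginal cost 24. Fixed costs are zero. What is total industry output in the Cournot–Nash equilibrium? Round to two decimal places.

49.50

Helios's profit: π_H = (177 - 2Q)q_H - (33q_H). Setting ∂π_H/∂q_H = 0: 144 - 4q_H - 2(q_W) = 0.
Willow's profit: π_W = (177 - 2Q)q_W - (24q_W). Setting ∂π_W/∂q_W = 0: 153 - 4q_W - 2(q_H) = 0.
Best responses: q_H = (144 - 2q_W)/4, q_W = (153 - 2q_H)/4.
Substituting one into the other gives q_H = 45/2 and q_W = 27.
Total output Q = 45/2 + 27 = 99/2.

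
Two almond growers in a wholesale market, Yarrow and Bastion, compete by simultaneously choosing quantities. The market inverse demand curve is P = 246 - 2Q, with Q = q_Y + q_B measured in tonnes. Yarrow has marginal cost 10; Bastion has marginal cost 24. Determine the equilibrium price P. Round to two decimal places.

93.33

Yarrow's profit: π_Y = (246 - 2Q)q_Y - (10q_Y). Setting ∂π_Y/∂q_Y = 0: 236 - 4q_Y - 2(q_B) = 0.
Bastion's profit: π_B = (246 - 2Q)q_B - (24q_B). Setting ∂π_B/∂q_B = 0: 222 - 4q_B - 2(q_Y) = 0.
Rearranging gives the reaction functions q_Y = (236 - 2q_B)/4 and q_B = (222 - 2q_Y)/4.
Solving the pair: q_Y = 125/3, q_B = 104/3.
Total output Q = 229/3, so price P = 246 - 2·(229/3) = 280/3.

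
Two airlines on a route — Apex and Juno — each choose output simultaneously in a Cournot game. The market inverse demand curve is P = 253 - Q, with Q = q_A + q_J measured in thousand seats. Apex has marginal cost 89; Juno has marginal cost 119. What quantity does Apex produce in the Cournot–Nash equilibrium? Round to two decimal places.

64.67

Apex's profit: π_A = (253 - Q)q_A - (89q_A). Setting ∂π_A/∂q_A = 0: 164 - 2q_A - (q_J) = 0.
Juno's profit: π_J = (253 - Q)q_J - (119q_J). Setting ∂π_J/∂q_J = 0: 134 - 2q_J - (q_A) = 0.
Rearranging gives the reaction functions q_A = (164 - q_J)/2 and q_J = (134 - q_A)/2.
Solving the pair: q_A = 194/3, q_J = 104/3.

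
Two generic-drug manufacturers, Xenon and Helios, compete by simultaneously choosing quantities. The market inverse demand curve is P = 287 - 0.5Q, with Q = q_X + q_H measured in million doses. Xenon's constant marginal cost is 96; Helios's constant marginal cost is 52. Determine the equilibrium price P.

145

Xenon's profit: π_X = (287 - 0.5Q)q_X - (96q_X). Setting ∂π_X/∂q_X = 0: 191 - q_X - (1/2)(q_H) = 0.
Helios's first-order condition: 235 - q_H - (1/2)(q_X) = 0.
Best responses: q_X = (191 - (1/2)q_H), q_H = (235 - (1/2)q_X).
Substituting one into the other gives q_X = 98 and q_H = 186.
Total output Q = 284, so price P = 287 - (1/2)·284 = 145.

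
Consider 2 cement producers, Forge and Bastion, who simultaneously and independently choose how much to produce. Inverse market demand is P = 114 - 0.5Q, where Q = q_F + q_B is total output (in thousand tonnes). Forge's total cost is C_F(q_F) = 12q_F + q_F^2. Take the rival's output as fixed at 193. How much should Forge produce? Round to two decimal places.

1.83

With the rival's output fixed at 193, Forge's profit is π_F = (114 - (1/2)·193 - (1/2)q_F)q_F - (12q_F + q_F²) = (35/2 - (1/2)q_F)q_F - (12q_F + q_F²).
∂π_F/∂q_F = 11/2 - 3q_F = 0, so q_F = 11/6.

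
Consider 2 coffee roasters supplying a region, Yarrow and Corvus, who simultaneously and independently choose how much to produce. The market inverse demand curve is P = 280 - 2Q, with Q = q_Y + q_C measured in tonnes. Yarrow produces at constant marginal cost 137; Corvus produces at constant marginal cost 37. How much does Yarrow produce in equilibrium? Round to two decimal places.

7.17

Yarrow's profit: π_Y = (280 - 2Q)q_Y - (137q_Y). Setting ∂π_Y/∂q_Y = 0: 143 - 4q_Y - 2(q_C) = 0.
Corvus's first-order condition: 243 - 4q_C - 2(q_Y) = 0.
Rearranging gives the reaction functions q_Y = (143 - 2q_C)/4 and q_C = (243 - 2q_Y)/4.
Substituting one into the other gives q_Y = 43/6 and q_C = 343/6.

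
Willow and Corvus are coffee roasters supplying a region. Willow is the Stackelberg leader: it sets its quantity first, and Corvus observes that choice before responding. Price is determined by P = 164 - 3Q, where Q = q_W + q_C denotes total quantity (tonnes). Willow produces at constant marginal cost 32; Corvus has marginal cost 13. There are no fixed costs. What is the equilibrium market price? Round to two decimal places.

60.25

Solve by backward induction. Given q_W, the follower Corvus maximises π_C = (164 - 3q_W - 3q_C)q_C - 13q_C.
∂π_C/∂q_C = 151 - 3q_W - 6q_C = 0 gives the reaction function q_C = (151 - 3q_W)/6.
Willow substitutes q_C(q_W) into its own profit: π_W = q_W(164 - 3q_W - (151 - 3q_W)/2) - 32q_W = (177/2 - (3/2)q_W)q_W - 32q_W.
Maximising: ∂π_W/∂q_W = 113/2 - 3q_W = 0, giving q_W = 113/6.
Then q_C = (151 - 3·(113/6))/6 = 63/4.
Total output Q = 415/12, so price P = 164 - 3·(415/12) = 241/4.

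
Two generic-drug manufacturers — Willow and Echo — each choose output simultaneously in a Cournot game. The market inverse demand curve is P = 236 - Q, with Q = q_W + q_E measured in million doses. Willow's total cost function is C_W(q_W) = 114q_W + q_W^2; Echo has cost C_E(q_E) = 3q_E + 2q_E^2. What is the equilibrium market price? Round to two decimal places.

Willow's profit: π_W = (236 - Q)q_W - (114q_W + q_W²). Setting ∂π_W/∂q_W = 0: 122 - 4q_W - (q_E) = 0.
Echo's first-order condition: 233 - 6q_E - (q_W) = 0.
Rearranging gives the reaction functions q_W = (122 - q_E)/4 and q_E = (233 - q_W)/6.
Substituting one into the other gives q_W = 499/23 and q_E = 810/23.
Total output Q = 1309/23, so price P = 236 - 1309/23 = 179.0870.

179.09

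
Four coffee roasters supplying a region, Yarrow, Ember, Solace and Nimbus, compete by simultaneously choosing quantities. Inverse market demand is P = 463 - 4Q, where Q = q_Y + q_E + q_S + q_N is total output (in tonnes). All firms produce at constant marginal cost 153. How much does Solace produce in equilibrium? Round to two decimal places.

Each firm earns π_i = (463 - 4Q)q_i - 153q_i.
First-order condition (treating rivals' output as given): 310 - 8q_i - 4·Σ_{j≠i} q_j = 0.
With identical firms every q_j equals q_i, so Σ_{j≠i} q_j = 3q_i and 310 = 20q_i, giving q_i = 31/2.

15.50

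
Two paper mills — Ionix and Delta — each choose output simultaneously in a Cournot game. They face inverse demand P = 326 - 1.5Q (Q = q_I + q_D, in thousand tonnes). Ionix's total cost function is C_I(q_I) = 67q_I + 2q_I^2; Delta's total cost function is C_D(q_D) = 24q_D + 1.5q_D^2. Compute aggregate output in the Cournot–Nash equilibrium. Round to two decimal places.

71.11

Ionix's profit: π_I = (326 - 1.5Q)q_I - (67q_I + 2q_I²). Setting ∂π_I/∂q_I = 0: 259 - 7q_I - (3/2)(q_D) = 0.
Delta's first-order condition: 302 - 6q_D - (3/2)(q_I) = 0.
Rearranging gives the reaction functions q_I = (259 - (3/2)q_D)/7 and q_D = (302 - (3/2)q_I)/6.
Solving the pair: q_I = 1468/53, q_D = 43.4088.
Total output Q = 1468/53 + 43.4088 = 71.1069.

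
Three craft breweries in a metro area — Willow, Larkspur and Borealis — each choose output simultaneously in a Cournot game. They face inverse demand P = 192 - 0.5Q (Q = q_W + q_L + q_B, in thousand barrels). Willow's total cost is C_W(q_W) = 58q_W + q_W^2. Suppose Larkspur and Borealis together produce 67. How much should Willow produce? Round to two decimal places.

33.50

With rivals' combined output fixed at 67, Willow's profit is π_W = (192 - (1/2)·67 - (1/2)q_W)q_W - (58q_W + q_W²) = (317/2 - (1/2)q_W)q_W - (58q_W + q_W²).
∂π_W/∂q_W = 201/2 - 3q_W = 0, so q_W = 67/2.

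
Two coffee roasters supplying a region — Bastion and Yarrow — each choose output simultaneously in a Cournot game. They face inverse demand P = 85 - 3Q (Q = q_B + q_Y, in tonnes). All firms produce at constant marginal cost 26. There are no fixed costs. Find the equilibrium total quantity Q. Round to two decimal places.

13.11

Each firm earns π_i = (85 - 3Q)q_i - 26q_i.
Setting ∂π_i/∂q_i = 0 with rivals' quantities fixed: 59 - 6q_i - 3q_j = 0.
By symmetry each firm produces the same amount; substituting q_j = q_i yields q_i = 59/9.
Total output Q = 59/9 + 59/9 = 118/9.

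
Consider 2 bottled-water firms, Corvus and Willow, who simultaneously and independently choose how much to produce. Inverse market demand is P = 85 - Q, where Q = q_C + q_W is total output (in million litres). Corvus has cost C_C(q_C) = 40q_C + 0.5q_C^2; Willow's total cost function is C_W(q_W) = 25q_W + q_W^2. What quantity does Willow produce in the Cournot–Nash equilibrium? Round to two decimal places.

12.27

Corvus's profit: π_C = (85 - Q)q_C - (40q_C + (1/2)q_C²). Setting ∂π_C/∂q_C = 0: 45 - 3q_C - (q_W) = 0.
Willow's first-order condition: 60 - 4q_W - (q_C) = 0.
Rearranging gives the reaction functions q_C = (45 - q_W)/3 and q_W = (60 - q_C)/4.
Substituting one into the other gives q_C = 120/11 and q_W = 135/11.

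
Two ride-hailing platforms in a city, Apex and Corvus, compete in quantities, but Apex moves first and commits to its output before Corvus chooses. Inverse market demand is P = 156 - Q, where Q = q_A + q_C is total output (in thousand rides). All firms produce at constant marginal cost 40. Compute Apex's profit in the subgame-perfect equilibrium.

1682

The follower Corvus best-responds to any q_A: π_C = (156 - Q)q_C - 40q_C.
Follower FOC: 116 - q_A - 2q_C = 0, so q_C(q_A) = (116 - q_A)/2.
Apex substitutes q_C(q_A) into its own profit: π_A = q_A(156 - q_A - (116 - q_A)/2) - 40q_A = (98 - (1/2)q_A)q_A - 40q_A.
Leader FOC: 58 - q_A = 0, so q_A = 58.
Then q_C = (116 - 58)/2 = 29.
Price P = 156 - 87 = 69.
Apex's profit: (69 - 40)·58 = 1682.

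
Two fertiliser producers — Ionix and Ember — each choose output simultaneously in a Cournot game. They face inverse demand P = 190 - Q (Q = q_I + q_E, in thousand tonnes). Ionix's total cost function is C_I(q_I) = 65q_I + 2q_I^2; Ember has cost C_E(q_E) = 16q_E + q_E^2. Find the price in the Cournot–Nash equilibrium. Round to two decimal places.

Ionix's profit: π_I = (190 - Q)q_I - (65q_I + 2q_I²). Setting ∂π_I/∂q_I = 0: 125 - 6q_I - (q_E) = 0.
Ember's profit: π_E = (190 - Q)q_E - (16q_E + q_E²). Setting ∂π_E/∂q_E = 0: 174 - 4q_E - (q_I) = 0.
Rearranging gives the reaction functions q_I = (125 - q_E)/6 and q_E = (174 - q_I)/4.
Substituting one into the other gives q_I = 326/23 and q_E = 919/23.
Total output Q = 1245/23, so price P = 190 - 1245/23 = 135.8696.

135.87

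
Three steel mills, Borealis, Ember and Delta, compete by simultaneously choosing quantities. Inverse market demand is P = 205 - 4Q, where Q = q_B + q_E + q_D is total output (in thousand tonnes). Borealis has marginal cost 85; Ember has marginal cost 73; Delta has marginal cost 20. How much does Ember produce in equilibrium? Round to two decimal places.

Borealis's profit: π_B = (205 - 4Q)q_B - (85q_B). Setting ∂π_B/∂q_B = 0: 120 - 8q_B - 4(q_E + q_D) = 0.
Ember's first-order condition: 132 - 8q_E - 4(q_B + q_D) = 0.
Delta's first-order condition: 185 - 8q_D - 4(q_B + q_E) = 0.
Adding the 3 conditions: 437 − 8Q − 8Q = 0, i.e. Q = 437/16.
Back-substituting: q_B = (120 − 437/4)/4 = 43/16, q_E = (132 − 437/4)/4 = 91/16, q_D = (185 − 437/4)/4 = 303/16.

5.69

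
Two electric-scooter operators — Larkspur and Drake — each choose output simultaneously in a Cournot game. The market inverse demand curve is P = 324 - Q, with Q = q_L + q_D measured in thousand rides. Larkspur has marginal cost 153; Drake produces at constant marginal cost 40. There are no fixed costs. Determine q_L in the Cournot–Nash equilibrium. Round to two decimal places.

Larkspur's profit: π_L = (324 - Q)q_L - (153q_L). Setting ∂π_L/∂q_L = 0: 171 - 2q_L - (q_D) = 0.
Drake's first-order condition: 284 - 2q_D - (q_L) = 0.
Best responses: q_L = (171 - q_D)/2, q_D = (284 - q_L)/2.
Solving the pair: q_L = 58/3, q_D = 397/3.

19.33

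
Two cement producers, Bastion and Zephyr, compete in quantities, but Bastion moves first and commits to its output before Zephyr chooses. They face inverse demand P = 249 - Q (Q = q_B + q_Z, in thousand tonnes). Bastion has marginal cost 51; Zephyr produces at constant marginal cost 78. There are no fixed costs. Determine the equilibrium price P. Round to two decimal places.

107.25

Solve by backward induction. Given q_B, the follower Zephyr maximises π_Z = (249 - q_B - q_Z)q_Z - 78q_Z.
Follower FOC: 171 - q_B - 2q_Z = 0, so q_Z(q_B) = (171 - q_B)/2.
Bastion substitutes q_Z(q_B) into its own profit: π_B = q_B(249 - q_B - (171 - q_B)/2) - 51q_B = (327/2 - (1/2)q_B)q_B - 51q_B.
Maximising: ∂π_B/∂q_B = 225/2 - q_B = 0, giving q_B = 225/2.
Then q_Z = (171 - 225/2)/2 = 117/4.
Total output Q = 567/4, so price P = 249 - 567/4 = 429/4.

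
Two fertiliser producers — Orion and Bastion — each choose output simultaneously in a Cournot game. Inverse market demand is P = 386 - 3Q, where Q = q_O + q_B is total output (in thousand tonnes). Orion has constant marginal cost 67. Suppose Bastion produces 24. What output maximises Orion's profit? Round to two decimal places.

With the rival's output fixed at 24, Orion's profit is π_O = (386 - 3·24 - 3q_O)q_O - (67q_O) = (314 - 3q_O)q_O - (67q_O).
∂π_O/∂q_O = 247 - 6q_O = 0, so q_O = 247/6.

41.17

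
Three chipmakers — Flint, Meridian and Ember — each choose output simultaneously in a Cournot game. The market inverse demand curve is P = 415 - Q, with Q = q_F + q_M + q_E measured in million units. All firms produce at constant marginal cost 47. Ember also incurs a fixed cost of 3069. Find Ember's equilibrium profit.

A representative firm's profit is π_i = q_i(415 - Q) - 47q_i.
Setting ∂π_i/∂q_i = 0 with rivals' quantities fixed: 368 - 2q_i - Σ_{j≠i} q_j = 0.
By symmetry each firm produces the same amount; substituting Σ_{j≠i} q_j = 2q_i yields q_i = 368/4 = 92.
Price P = 415 - 276 = 139.
Ember's profit: (139 - 47)·92 - 3069 = 5395.

5395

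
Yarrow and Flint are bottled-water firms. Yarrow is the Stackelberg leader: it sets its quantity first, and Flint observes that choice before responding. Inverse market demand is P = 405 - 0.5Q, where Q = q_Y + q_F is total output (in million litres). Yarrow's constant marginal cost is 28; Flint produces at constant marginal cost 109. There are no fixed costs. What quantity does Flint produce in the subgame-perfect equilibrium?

The follower Flint best-responds to any q_Y: π_F = (405 - 0.5Q)q_F - 109q_F.
Setting the follower's marginal profit to zero, 296 - (1/2)q_Y - q_F = 0, i.e. q_F = (296 - (1/2)q_Y).
The leader anticipates this reaction. Substituting into P = 405 - 0.5Q gives P = 257 - (1/4)q_Y, so π_Y = (257 - (1/4)q_Y)q_Y - 28q_Y.
Leader FOC: 229 - (1/2)q_Y = 0, so q_Y = 458.
Then q_F = (296 - (1/2)·458) = 67.

67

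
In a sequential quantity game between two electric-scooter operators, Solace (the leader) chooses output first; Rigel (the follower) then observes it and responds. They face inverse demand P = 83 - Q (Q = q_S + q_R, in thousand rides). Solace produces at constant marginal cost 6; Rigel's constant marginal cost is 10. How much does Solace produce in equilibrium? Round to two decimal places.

Solve by backward induction. Given q_S, the follower Rigel maximises π_R = (83 - q_S - q_R)q_R - 10q_R.
Setting the follower's marginal profit to zero, 73 - q_S - 2q_R = 0, i.e. q_R = (73 - q_S)/2.
Solace substitutes q_R(q_S) into its own profit: π_S = q_S(83 - q_S - (73 - q_S)/2) - 6q_S = (93/2 - (1/2)q_S)q_S - 6q_S.
Leader FOC: 81/2 - q_S = 0, so q_S = 81/2.
Then q_R = (73 - 81/2)/2 = 65/4.

40.50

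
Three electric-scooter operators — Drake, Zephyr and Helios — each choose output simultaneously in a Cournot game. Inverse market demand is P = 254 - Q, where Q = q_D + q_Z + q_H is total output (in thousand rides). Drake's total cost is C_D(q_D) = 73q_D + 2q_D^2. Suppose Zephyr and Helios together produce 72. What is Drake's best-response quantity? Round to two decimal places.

18.17

With rivals' combined output fixed at 72, Drake's profit is π_D = (254 - 72 - q_D)q_D - (73q_D + 2q_D²) = (182 - q_D)q_D - (73q_D + 2q_D²).
∂π_D/∂q_D = 109 - 6q_D = 0, so q_D = 109/6.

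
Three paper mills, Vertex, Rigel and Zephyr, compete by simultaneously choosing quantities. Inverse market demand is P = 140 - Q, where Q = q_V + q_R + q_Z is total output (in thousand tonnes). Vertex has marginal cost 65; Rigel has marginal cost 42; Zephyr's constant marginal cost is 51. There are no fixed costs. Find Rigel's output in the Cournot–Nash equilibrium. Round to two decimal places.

Vertex's profit: π_V = (140 - Q)q_V - (65q_V). Setting ∂π_V/∂q_V = 0: 75 - 2q_V - (q_R + q_Z) = 0.
Rigel's first-order condition: 98 - 2q_R - (q_V + q_Z) = 0.
Zephyr's first-order condition: 89 - 2q_Z - (q_V + q_R) = 0.
Summing all 3 equations gives 262 − 4Q = 0, hence Q = 131/2.
Back-substituting: q_V = (75 − 131/2) = 19/2, q_R = (98 − 131/2) = 65/2, q_Z = (89 − 131/2) = 47/2.

32.50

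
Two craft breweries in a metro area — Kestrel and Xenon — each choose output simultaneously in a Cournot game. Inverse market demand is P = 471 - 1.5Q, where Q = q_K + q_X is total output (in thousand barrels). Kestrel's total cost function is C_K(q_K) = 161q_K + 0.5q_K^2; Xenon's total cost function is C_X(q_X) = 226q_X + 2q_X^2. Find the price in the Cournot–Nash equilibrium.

336

Kestrel's profit: π_K = (471 - 1.5Q)q_K - (161q_K + (1/2)q_K²). Setting ∂π_K/∂q_K = 0: 310 - 4q_K - (3/2)(q_X) = 0.
Xenon's first-order condition: 245 - 7q_X - (3/2)(q_K) = 0.
Rearranging gives the reaction functions q_K = (310 - (3/2)q_X)/4 and q_X = (245 - (3/2)q_K)/7.
Solving the pair: q_K = 70, q_X = 20.
Total output Q = 90, so price P = 471 - (3/2)·90 = 336.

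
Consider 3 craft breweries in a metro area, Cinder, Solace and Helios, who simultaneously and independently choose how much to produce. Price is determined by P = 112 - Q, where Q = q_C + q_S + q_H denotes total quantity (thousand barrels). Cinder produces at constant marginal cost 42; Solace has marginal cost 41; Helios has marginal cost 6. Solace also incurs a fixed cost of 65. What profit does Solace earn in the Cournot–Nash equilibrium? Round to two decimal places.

Cinder's profit: π_C = (112 - Q)q_C - (42q_C). Setting ∂π_C/∂q_C = 0: 70 - 2q_C - (q_S + q_H) = 0.
Solace's first-order condition: 71 - 2q_S - (q_C + q_H) = 0.
Helios's first-order condition: 106 - 2q_H - (q_C + q_S) = 0.
Adding the 3 conditions: 247 − 2Q − 2Q = 0, i.e. Q = 247/4.
Back-substituting: q_C = (70 − 247/4) = 33/4, q_S = (71 − 247/4) = 37/4, q_H = (106 − 247/4) = 177/4.
Price P = 112 - 247/4 = 201/4.
Solace's profit: (201/4 - 41)·(37/4) - 65 = 329/16.

20.56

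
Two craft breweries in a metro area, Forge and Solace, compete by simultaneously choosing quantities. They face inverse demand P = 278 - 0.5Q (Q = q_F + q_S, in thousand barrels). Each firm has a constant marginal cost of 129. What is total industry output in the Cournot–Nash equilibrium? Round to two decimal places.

198.67

A representative firm's profit is π_i = q_i(278 - 0.5Q) - 129q_i.
First-order condition (treating rivals' output as given): 149 - q_i - (1/2)q_j = 0.
With identical firms every q_j equals q_i, so q_j = q_i and 149 = (3/2)q_i, giving q_i = 298/3.
Total output Q = 298/3 + 298/3 = 596/3.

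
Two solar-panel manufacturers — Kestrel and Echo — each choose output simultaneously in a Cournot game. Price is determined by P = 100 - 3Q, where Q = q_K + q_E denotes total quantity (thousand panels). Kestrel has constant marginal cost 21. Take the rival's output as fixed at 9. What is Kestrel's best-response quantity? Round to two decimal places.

With the rival's output fixed at 9, Kestrel's profit is π_K = (100 - 3·9 - 3q_K)q_K - (21q_K) = (73 - 3q_K)q_K - (21q_K).
∂π_K/∂q_K = 52 - 6q_K = 0, so q_K = 26/3.

8.67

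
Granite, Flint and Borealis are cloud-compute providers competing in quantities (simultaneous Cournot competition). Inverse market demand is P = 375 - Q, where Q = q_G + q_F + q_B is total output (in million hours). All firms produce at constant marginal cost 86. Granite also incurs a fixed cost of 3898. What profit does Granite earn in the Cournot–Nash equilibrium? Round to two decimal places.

Each firm earns π_i = (375 - Q)q_i - 86q_i.
First-order condition (treating rivals' output as given): 289 - 2q_i - Σ_{j≠i} q_j = 0.
By symmetry each firm produces the same amount; substituting Σ_{j≠i} q_j = 2q_i yields q_i = 289/4.
Price P = 375 - 867/4 = 633/4.
Granite's profit: (633/4 - 86)·(289/4) - 3898 = 1322.0625.

1322.06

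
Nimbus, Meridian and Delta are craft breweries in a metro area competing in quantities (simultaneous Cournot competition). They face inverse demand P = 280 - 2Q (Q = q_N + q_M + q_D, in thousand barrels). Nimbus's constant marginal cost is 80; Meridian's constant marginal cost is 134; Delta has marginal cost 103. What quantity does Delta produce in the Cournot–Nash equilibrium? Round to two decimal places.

Nimbus's profit: π_N = (280 - 2Q)q_N - (80q_N). Setting ∂π_N/∂q_N = 0: 200 - 4q_N - 2(q_M + q_D) = 0.
Meridian's first-order condition: 146 - 4q_M - 2(q_N + q_D) = 0.
Delta's profit: π_D = (280 - 2Q)q_D - (103q_D). Setting ∂π_D/∂q_D = 0: 177 - 4q_D - 2(q_N + q_M) = 0.
Adding the 3 first-order conditions: 523 − 8Q = 0, so Q = 523/8.
Back-substituting: q_N = (200 − 523/4)/2 = 277/8, q_M = (146 − 523/4)/2 = 61/8, q_D = (177 − 523/4)/2 = 185/8.

23.13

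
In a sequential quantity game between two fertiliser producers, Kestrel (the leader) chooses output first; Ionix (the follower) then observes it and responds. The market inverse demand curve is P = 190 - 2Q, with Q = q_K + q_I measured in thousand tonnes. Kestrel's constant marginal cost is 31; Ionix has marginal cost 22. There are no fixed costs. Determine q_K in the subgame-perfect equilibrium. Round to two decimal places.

The follower Ionix best-responds to any q_K: π_I = (190 - 2Q)q_I - 22q_I.
Follower FOC: 168 - 2q_K - 4q_I = 0, so q_I(q_K) = (168 - 2q_K)/4.
The leader anticipates this reaction. Substituting into P = 190 - 2Q gives P = 106 - q_K, so π_K = (106 - q_K)q_K - 31q_K.
Maximising: ∂π_K/∂q_K = 75 - 2q_K = 0, giving q_K = 75/2.
Then q_I = (168 - 2·(75/2))/4 = 93/4.

37.50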